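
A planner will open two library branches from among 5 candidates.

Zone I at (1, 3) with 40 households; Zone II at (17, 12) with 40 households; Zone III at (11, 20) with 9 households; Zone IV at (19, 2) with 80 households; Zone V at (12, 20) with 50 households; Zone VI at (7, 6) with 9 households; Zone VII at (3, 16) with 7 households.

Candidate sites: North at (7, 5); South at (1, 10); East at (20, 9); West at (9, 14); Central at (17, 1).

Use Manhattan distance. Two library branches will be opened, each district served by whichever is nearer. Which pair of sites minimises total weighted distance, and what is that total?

Evaluate every pair (each demand assigned to the nearer of the two):
  {West, Central}: total = 2028
  {North, Central}: total = 2285
  {East, West}: total = 2308
  {South, Central}: total = 2336
  {North, East}: total = 2435
  {South, East}: total = 2436
  {North, West}: total = 2507
  {East, Central}: total = 2633
  {South, West}: total = 3108
  {North, South}: total = 3396
Best pair: {West, Central} with total 2028.

{West, Central}, total 2028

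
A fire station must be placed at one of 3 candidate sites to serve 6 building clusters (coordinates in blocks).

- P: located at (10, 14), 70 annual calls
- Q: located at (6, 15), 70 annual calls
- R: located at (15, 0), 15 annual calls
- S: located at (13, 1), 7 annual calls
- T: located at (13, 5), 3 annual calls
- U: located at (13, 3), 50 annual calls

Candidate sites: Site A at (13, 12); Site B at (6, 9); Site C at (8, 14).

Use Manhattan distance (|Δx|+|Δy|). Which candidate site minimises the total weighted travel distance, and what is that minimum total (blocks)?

Total weighted distance at each candidate:
  Site A (13, 12): total = 1808
  Site B (6, 9): total = 2108
  Site C (8, 14): total = 1633
Minimum is at Site C with total 1633 blocks.

Site C, total 1633 blocks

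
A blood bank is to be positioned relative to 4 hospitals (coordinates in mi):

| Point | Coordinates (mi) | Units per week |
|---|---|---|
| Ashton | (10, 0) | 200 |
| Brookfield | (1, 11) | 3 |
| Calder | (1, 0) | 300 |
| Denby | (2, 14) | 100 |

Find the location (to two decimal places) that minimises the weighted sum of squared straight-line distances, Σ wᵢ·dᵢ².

The minimiser of Σwᵢ‖p−pᵢ‖² is the weighted centroid p* = (Σwᵢpᵢ)/(Σwᵢ).
Σwᵢ = 603.
Σwᵢxᵢ = 200·10 + 3·1 + 300·1 + 100·2 = 2503.
Σwᵢyᵢ = 200·0 + 3·11 + 300·0 + 100·14 = 1433.
x* = 2503/603 = 4.15, y* = 1433/603 = 2.38.

(4.15, 2.38)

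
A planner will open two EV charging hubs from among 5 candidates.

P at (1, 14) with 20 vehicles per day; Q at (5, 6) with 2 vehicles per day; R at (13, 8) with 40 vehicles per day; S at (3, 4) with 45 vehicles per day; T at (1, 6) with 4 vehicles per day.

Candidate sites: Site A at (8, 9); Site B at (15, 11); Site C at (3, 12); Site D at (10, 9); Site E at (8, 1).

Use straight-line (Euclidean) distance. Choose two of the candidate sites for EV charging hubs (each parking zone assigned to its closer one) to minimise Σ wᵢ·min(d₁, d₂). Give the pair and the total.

{Site C, Site D}, total 580.0

Evaluate every pair (each demand assigned to the nearer of the two):
  {Site C, Site D}: total = 580.0
  {Site B, Site C}: total = 598.7
  {Site A, Site C}: total = 612.5
  {Site D, Site E}: total = 640.9
  {Site A, Site D}: total = 655.7
  {Site A, Site B}: total = 673.4
  {Site A, Site E}: total = 677.3
  {Site C, Site E}: total = 700.0
  {Site B, Site E}: total = 739.0
  {Site B, Site D}: total = 769.1
Best pair: {Site C, Site D} with total 580.0.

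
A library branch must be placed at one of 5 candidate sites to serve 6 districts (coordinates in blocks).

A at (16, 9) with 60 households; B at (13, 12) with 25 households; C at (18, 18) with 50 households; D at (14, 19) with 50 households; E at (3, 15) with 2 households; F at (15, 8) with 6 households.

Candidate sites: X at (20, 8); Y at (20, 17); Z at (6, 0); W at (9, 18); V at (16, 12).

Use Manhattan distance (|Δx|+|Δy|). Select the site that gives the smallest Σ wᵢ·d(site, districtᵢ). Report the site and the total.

V, total 1167 blocks

Total weighted distance at each candidate:
  X (20, 8): total = 2103
  Y (20, 17): total = 1692
  Z (6, 0): total = 4603
  W (9, 18): total = 2074
  V (16, 12): total = 1167
Minimum is at V with total 1167 blocks.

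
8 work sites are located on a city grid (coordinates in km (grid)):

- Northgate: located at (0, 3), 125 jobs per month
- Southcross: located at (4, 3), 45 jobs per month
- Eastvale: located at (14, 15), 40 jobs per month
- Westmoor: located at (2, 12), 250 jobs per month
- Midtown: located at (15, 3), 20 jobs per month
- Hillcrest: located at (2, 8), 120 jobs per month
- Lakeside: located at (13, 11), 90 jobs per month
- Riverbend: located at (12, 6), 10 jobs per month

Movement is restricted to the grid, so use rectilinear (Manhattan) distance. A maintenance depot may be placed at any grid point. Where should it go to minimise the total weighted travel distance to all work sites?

(2, 11)

Manhattan distance separates: Σwᵢ(|x−xᵢ|+|y−yᵢ|) = Σwᵢ|x−xᵢ| + Σwᵢ|y−yᵢ|, so x and y are optimised independently as 1-D weighted medians.
Total weight W = 700; half = 350.
x-coordinate, sorted with cumulative weight:
  x=0 (Northgate, w=125) cum 125
  x=2 (Westmoor, w=250) cum 375  ← median
  x=2 (Hillcrest, w=120) cum 495
  x=4 (Southcross, w=45) cum 540
  x=12 (Riverbend, w=10) cum 550
  x=13 (Lakeside, w=90) cum 640
  x=14 (Eastvale, w=40) cum 680
  x=15 (Midtown, w=20) cum 700
⇒ x* = 2
y-coordinate, sorted with cumulative weight:
  y=3 (Northgate, w=125) cum 125
  y=3 (Southcross, w=45) cum 170
  y=3 (Midtown, w=20) cum 190
  y=6 (Riverbend, w=10) cum 200
  y=8 (Hillcrest, w=120) cum 320
  y=11 (Lakeside, w=90) cum 410  ← median
  y=12 (Westmoor, w=250) cum 660
  y=15 (Eastvale, w=40) cum 700
⇒ y* = 11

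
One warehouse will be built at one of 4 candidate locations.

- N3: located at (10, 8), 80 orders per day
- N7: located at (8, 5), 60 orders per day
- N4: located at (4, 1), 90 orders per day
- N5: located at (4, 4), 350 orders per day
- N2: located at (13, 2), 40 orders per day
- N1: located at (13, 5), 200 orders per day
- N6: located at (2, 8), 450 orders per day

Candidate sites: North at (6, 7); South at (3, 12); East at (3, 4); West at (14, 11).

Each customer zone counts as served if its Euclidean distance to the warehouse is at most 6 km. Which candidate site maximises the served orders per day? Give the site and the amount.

East, covering 950

Coverage radius r = 6 km; a point is covered iff (Δx)²+(Δy)² ≤ 6² = 36.
  North (6, 7): covers {N3, N7, N5, N6} → 940
  South (3, 12): covers {N6} → 450
  East (3, 4): covers {N7, N4, N5, N6} → 950
  West (14, 11): covers {N3} → 80
Maximum coverage at East: 950 orders per day.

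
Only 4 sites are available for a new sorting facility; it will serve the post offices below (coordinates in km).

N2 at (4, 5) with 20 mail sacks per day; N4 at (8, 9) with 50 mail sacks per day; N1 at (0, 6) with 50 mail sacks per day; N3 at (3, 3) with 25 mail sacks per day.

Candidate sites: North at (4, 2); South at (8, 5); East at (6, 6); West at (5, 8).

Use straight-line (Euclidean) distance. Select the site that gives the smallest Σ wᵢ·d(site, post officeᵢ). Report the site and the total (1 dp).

West, total 625.2 km

Total weighted distance at each candidate:
  North (4, 2): total = 781.3
  South (8, 5): total = 817.7
  East (6, 6): total = 631.1
  West (5, 8): total = 625.2
Minimum is at West with total 625.2 km.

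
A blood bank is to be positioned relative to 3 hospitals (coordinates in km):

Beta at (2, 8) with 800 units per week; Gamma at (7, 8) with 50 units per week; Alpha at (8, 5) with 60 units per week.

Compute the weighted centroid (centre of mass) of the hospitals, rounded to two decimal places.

The minimiser of Σwᵢ‖p−pᵢ‖² is the weighted centroid p* = (Σwᵢpᵢ)/(Σwᵢ).
Σwᵢ = 910.
Σwᵢxᵢ = 800·2 + 50·7 + 60·8 = 2430.
Σwᵢyᵢ = 800·8 + 50·8 + 60·5 = 7100.
x* = 2430/910 = 2.67, y* = 7100/910 = 7.80.

(2.67, 7.80)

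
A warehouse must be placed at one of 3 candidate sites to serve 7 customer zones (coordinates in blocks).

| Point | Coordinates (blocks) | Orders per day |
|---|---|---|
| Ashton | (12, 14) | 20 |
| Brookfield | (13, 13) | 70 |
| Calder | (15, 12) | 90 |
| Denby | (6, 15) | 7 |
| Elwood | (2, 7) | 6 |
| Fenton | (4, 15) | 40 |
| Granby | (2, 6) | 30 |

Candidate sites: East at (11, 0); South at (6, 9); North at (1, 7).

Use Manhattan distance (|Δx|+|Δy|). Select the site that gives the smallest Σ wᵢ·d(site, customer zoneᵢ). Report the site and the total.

Total weighted distance at each candidate:
  East (11, 0): total = 4356
  South (6, 9): total = 2678
  North (1, 7): total = 3927
Minimum is at South with total 2678 blocks.

South, total 2678 blocks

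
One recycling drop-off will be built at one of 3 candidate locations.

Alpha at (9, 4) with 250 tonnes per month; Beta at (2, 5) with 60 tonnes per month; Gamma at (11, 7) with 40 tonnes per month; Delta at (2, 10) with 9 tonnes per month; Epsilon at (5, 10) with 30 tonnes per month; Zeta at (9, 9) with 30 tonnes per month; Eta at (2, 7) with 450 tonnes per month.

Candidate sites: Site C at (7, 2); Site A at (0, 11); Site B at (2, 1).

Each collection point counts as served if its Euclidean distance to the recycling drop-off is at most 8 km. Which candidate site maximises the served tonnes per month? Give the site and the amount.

Coverage radius r = 8 km; a point is covered iff (Δx)²+(Δy)² ≤ 8² = 64.
  Site C (7, 2): covers {Alpha, Beta, Gamma, Zeta, Eta} → 830
  Site A (0, 11): covers {Beta, Delta, Epsilon, Eta} → 549
  Site B (2, 1): covers {Alpha, Beta, Eta} → 760
Maximum coverage at Site C: 830 tonnes per month.

Site C, covering 830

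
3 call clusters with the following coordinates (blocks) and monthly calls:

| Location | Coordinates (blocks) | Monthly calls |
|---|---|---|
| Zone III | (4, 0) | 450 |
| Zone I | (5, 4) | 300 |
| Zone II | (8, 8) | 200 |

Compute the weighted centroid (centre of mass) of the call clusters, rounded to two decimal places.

The minimiser of Σwᵢ‖p−pᵢ‖² is the weighted centroid p* = (Σwᵢpᵢ)/(Σwᵢ).
Σwᵢ = 950.
Σwᵢxᵢ = 450·4 + 300·5 + 200·8 = 4900.
Σwᵢyᵢ = 450·0 + 300·4 + 200·8 = 2800.
x* = 4900/950 = 5.16, y* = 2800/950 = 2.95.

(5.16, 2.95)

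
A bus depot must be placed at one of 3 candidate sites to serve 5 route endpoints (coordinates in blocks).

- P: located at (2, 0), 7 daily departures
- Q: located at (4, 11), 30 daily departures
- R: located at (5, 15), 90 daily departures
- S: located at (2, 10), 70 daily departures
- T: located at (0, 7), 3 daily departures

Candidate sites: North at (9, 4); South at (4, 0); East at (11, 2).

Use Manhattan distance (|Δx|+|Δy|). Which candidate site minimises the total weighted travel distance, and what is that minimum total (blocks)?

South, total 2657 blocks

Total weighted distance at each candidate:
  North (9, 4): total = 2733
  South (4, 0): total = 2657
  East (11, 2): total = 3505
Minimum is at South with total 2657 blocks.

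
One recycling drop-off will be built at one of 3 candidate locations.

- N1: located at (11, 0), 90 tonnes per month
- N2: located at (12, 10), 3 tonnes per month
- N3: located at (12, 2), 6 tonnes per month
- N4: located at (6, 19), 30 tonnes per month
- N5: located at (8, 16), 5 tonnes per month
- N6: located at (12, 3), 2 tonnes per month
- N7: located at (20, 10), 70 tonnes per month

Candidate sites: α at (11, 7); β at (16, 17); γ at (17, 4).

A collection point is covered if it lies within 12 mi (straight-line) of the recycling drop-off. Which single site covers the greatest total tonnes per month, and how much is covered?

α, covering 176

Coverage radius r = 12 mi; a point is covered iff (Δx)²+(Δy)² ≤ 12² = 144.
  α (11, 7): covers {N1, N2, N3, N5, N6, N7} → 176
  β (16, 17): covers {N2, N4, N5, N7} → 108
  γ (17, 4): covers {N1, N2, N3, N6, N7} → 171
Maximum coverage at α: 176 tonnes per month.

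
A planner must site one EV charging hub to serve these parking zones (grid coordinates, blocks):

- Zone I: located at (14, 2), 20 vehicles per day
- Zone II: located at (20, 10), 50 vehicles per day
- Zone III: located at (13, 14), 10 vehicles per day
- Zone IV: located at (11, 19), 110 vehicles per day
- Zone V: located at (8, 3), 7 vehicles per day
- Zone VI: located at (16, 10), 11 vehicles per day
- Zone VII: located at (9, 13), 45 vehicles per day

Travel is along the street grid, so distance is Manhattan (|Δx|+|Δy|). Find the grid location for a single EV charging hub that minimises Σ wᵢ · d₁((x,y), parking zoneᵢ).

Manhattan distance separates: Σwᵢ(|x−xᵢ|+|y−yᵢ|) = Σwᵢ|x−xᵢ| + Σwᵢ|y−yᵢ|, so x and y are optimised independently as 1-D weighted medians.
Total weight W = 253; half = 126.5.
x-coordinate, sorted with cumulative weight:
  x=8 (Zone V, w=7) cum 7
  x=9 (Zone VII, w=45) cum 52
  x=11 (Zone IV, w=110) cum 162  ← median
  x=13 (Zone III, w=10) cum 172
  x=14 (Zone I, w=20) cum 192
  x=16 (Zone VI, w=11) cum 203
  x=20 (Zone II, w=50) cum 253
⇒ x* = 11
y-coordinate, sorted with cumulative weight:
  y=2 (Zone I, w=20) cum 20
  y=3 (Zone V, w=7) cum 27
  y=10 (Zone II, w=50) cum 77
  y=10 (Zone VI, w=11) cum 88
  y=13 (Zone VII, w=45) cum 133  ← median
  y=14 (Zone III, w=10) cum 143
  y=19 (Zone IV, w=110) cum 253
⇒ y* = 13

(11, 13)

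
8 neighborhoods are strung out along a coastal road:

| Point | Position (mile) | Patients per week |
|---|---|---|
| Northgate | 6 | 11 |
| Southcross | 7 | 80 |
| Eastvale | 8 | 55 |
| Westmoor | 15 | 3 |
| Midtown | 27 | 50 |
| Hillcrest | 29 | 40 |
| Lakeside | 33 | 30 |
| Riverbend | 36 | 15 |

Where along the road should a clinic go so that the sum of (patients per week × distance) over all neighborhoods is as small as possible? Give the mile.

For a sum of weighted absolute distances on a line, the optimum is the weighted median (not the mean). Total weight W = 284; half-weight = 142.
Sort by position and accumulate weight:
  mile 6 (Northgate, w=11) → cum 11
  mile 7 (Southcross, w=80) → cum 91
  mile 8 (Eastvale, w=55) → cum 146  ≥ 142 → median here
  mile 15 (Westmoor, w=3) → cum 149
  mile 27 (Midtown, w=50) → cum 199
  mile 29 (Hillcrest, w=40) → cum 239
  mile 33 (Lakeside, w=30) → cum 269
  mile 36 (Riverbend, w=15) → cum 284
Optimal location: mile 8.

x = 8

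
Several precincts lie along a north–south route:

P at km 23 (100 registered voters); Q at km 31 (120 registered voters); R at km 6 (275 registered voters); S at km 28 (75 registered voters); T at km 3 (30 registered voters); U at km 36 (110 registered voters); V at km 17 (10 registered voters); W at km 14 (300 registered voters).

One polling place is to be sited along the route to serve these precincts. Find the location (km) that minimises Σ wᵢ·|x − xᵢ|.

For a sum of weighted absolute distances on a line, the optimum is the weighted median (not the mean). Total weight W = 1020; half-weight = 510.
Sort by position and accumulate weight:
  km 3 (T, w=30) → cum 30
  km 6 (R, w=275) → cum 305
  km 14 (W, w=300) → cum 605  ≥ 510 → median here
  km 17 (V, w=10) → cum 615
  km 23 (P, w=100) → cum 715
  km 28 (S, w=75) → cum 790
  km 31 (Q, w=120) → cum 910
  km 36 (U, w=110) → cum 1020
Optimal location: km 14.

x = 14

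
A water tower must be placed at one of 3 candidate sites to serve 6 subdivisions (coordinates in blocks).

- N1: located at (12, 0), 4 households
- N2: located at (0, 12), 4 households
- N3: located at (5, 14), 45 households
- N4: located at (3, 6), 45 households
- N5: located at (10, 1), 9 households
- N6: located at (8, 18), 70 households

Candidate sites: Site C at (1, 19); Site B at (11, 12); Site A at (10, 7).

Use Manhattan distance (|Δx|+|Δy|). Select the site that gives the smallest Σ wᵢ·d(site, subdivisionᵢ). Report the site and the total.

Total weighted distance at each candidate:
  Site C (1, 19): total = 2035
  Site B (11, 12): total = 1824
  Site A (10, 7): total = 1960
Minimum is at Site B with total 1824 blocks.

Site B, total 1824 blocks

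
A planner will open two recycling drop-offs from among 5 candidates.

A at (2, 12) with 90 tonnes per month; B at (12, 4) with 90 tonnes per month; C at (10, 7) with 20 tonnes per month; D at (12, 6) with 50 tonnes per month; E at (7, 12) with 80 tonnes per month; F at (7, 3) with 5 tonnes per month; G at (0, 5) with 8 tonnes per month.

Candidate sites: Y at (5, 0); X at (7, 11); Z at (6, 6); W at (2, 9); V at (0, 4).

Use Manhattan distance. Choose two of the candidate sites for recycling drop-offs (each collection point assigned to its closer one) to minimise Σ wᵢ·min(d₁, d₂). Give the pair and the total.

Evaluate every pair (each demand assigned to the nearer of the two):
  {X, Z}: total = 1816
  {Z, W}: total = 2018
  {X, W}: total = 2158
  {Y, X}: total = 2355
  {X, V}: total = 2388
  {Z, V}: total = 2608
  {Y, Z}: total = 2656
  {Y, W}: total = 2823
  {W, V}: total = 2888
  {Y, V}: total = 3933
Best pair: {X, Z} with total 1816.

{X, Z}, total 1816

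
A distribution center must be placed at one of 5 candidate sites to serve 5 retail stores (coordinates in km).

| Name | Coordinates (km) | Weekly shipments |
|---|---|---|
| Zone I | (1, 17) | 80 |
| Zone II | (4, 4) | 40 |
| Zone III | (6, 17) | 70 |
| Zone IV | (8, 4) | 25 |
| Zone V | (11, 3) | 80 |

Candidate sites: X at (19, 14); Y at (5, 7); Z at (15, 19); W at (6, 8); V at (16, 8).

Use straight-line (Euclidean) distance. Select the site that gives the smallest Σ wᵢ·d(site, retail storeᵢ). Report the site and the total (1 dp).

W, total 2310.0 km

Total weighted distance at each candidate:
  X (19, 14): total = 4574.7
  Y (5, 7): total = 2374.6
  Z (15, 19): total = 4254.0
  W (6, 8): total = 2310.0
  V (16, 8): total = 3636.4
Minimum is at W with total 2310.0 km.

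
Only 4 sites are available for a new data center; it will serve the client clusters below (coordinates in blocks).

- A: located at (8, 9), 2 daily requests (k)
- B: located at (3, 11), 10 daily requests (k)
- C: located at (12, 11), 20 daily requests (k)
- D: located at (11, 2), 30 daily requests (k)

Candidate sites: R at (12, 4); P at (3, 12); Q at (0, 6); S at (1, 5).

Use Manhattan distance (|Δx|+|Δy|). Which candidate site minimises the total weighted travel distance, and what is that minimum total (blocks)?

R, total 408 blocks

Total weighted distance at each candidate:
  R (12, 4): total = 408
  P (3, 12): total = 766
  Q (0, 6): total = 892
  S (1, 5): total = 832
Minimum is at R with total 408 blocks.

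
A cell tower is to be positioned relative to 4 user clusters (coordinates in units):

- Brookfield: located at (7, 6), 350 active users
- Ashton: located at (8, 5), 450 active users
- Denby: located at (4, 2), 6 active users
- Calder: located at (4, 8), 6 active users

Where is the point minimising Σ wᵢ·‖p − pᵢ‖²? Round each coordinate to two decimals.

(7.51, 5.43)

The minimiser of Σwᵢ‖p−pᵢ‖² is the weighted centroid p* = (Σwᵢpᵢ)/(Σwᵢ).
Σwᵢ = 812.
Σwᵢxᵢ = 350·7 + 450·8 + 6·4 + 6·4 = 6098.
Σwᵢyᵢ = 350·6 + 450·5 + 6·2 + 6·8 = 4410.
x* = 6098/812 = 7.51, y* = 4410/812 = 5.43.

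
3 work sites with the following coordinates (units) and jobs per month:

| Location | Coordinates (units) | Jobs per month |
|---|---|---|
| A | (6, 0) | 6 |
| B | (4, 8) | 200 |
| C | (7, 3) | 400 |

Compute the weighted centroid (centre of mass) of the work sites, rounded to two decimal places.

(6.00, 4.62)

The minimiser of Σwᵢ‖p−pᵢ‖² is the weighted centroid p* = (Σwᵢpᵢ)/(Σwᵢ).
Σwᵢ = 606.
Σwᵢxᵢ = 6·6 + 200·4 + 400·7 = 3636.
Σwᵢyᵢ = 6·0 + 200·8 + 400·3 = 2800.
x* = 3636/606 = 6.00, y* = 2800/606 = 4.62.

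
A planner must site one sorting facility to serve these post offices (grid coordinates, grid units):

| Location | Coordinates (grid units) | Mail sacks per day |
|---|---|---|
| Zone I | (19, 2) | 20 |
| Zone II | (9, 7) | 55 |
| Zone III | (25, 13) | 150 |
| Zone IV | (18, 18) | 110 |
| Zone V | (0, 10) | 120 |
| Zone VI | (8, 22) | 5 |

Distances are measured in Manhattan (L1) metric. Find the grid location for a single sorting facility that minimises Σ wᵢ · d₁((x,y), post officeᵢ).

Manhattan distance separates: Σwᵢ(|x−xᵢ|+|y−yᵢ|) = Σwᵢ|x−xᵢ| + Σwᵢ|y−yᵢ|, so x and y are optimised independently as 1-D weighted medians.
Total weight W = 460; half = 230.
x-coordinate, sorted with cumulative weight:
  x=0 (Zone V, w=120) cum 120
  x=8 (Zone VI, w=5) cum 125
  x=9 (Zone II, w=55) cum 180
  x=18 (Zone IV, w=110) cum 290  ← median
  x=19 (Zone I, w=20) cum 310
  x=25 (Zone III, w=150) cum 460
⇒ x* = 18
y-coordinate, sorted with cumulative weight:
  y=2 (Zone I, w=20) cum 20
  y=7 (Zone II, w=55) cum 75
  y=10 (Zone V, w=120) cum 195
  y=13 (Zone III, w=150) cum 345  ← median
  y=18 (Zone IV, w=110) cum 455
  y=22 (Zone VI, w=5) cum 460
⇒ y* = 13

(18, 13)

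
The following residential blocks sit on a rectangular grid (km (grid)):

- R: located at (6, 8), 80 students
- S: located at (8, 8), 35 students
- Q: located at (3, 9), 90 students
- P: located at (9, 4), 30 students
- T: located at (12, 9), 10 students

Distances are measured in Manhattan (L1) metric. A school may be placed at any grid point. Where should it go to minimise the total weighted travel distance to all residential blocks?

(6, 8)

Manhattan distance separates: Σwᵢ(|x−xᵢ|+|y−yᵢ|) = Σwᵢ|x−xᵢ| + Σwᵢ|y−yᵢ|, so x and y are optimised independently as 1-D weighted medians.
Total weight W = 245; half = 122.5.
x-coordinate, sorted with cumulative weight:
  x=3 (Q, w=90) cum 90
  x=6 (R, w=80) cum 170  ← median
  x=8 (S, w=35) cum 205
  x=9 (P, w=30) cum 235
  x=12 (T, w=10) cum 245
⇒ x* = 6
y-coordinate, sorted with cumulative weight:
  y=4 (P, w=30) cum 30
  y=8 (R, w=80) cum 110
  y=8 (S, w=35) cum 145  ← median
  y=9 (Q, w=90) cum 235
  y=9 (T, w=10) cum 245
⇒ y* = 8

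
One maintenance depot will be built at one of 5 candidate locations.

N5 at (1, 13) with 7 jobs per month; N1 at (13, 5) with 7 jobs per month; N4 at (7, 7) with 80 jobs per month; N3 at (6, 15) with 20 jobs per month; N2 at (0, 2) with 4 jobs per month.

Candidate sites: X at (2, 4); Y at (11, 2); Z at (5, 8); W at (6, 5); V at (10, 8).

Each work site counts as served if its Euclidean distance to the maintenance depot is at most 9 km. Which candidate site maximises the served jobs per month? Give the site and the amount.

Coverage radius r = 9 km; a point is covered iff (Δx)²+(Δy)² ≤ 9² = 81.
  X (2, 4): covers {N4, N2} → 84
  Y (11, 2): covers {N1, N4} → 87
  Z (5, 8): covers {N5, N1, N4, N3, N2} → 118
  W (6, 5): covers {N1, N4, N2} → 91
  V (10, 8): covers {N1, N4, N3} → 107
Maximum coverage at Z: 118 jobs per month.

Z, covering 118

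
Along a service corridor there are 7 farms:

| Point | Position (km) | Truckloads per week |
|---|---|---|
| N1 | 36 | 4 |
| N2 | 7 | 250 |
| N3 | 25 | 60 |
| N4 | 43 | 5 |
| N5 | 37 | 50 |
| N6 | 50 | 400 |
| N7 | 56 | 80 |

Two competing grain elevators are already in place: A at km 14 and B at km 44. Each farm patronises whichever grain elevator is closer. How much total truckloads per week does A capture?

310

The indifferent point is the midpoint (14+44)/2 = 29; farms left of it (closer to A at 14) go to A, those right go to B.
  N2 at 7 (w=250) → A
  N3 at 25 (w=60) → A
  N1 at 36 (w=4) → B
  N5 at 37 (w=50) → B
  N4 at 43 (w=5) → B
  N6 at 50 (w=400) → B
  N7 at 56 (w=80) → B
A captures 310; B captures 539.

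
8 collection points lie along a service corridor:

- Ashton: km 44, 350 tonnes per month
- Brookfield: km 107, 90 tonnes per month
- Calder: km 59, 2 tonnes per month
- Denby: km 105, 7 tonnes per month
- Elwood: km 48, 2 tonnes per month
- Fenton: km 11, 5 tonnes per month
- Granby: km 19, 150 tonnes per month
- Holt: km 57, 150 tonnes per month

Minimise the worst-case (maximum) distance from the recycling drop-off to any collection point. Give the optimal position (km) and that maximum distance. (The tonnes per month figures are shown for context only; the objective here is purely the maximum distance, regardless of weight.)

The 1-center on a line is the midpoint of the two extreme points: leftmost at 11, rightmost at 107.
Optimal location = (11 + 107)/2 = 59; maximum distance = (107 − 11)/2 = 48.

location 59, max distance 48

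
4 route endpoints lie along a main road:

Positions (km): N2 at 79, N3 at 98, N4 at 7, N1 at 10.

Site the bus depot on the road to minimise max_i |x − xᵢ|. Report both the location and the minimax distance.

location 52.5, max distance 45.5

The 1-center on a line is the midpoint of the two extreme points: leftmost at 7, rightmost at 98.
Optimal location = (7 + 98)/2 = 52.5; maximum distance = (98 − 7)/2 = 45.5.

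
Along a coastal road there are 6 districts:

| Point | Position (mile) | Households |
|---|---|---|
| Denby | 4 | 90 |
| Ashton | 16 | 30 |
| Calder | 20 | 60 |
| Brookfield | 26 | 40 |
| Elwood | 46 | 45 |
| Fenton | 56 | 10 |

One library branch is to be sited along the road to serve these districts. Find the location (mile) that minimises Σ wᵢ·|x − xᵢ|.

For a sum of weighted absolute distances on a line, the optimum is the weighted median (not the mean). Total weight W = 275; half-weight = 137.5.
Sort by position and accumulate weight:
  mile 4 (Denby, w=90) → cum 90
  mile 16 (Ashton, w=30) → cum 120
  mile 20 (Calder, w=60) → cum 180  ≥ 137.5 → median here
  mile 26 (Brookfield, w=40) → cum 220
  mile 46 (Elwood, w=45) → cum 265
  mile 56 (Fenton, w=10) → cum 275
Optimal location: mile 20.

x = 20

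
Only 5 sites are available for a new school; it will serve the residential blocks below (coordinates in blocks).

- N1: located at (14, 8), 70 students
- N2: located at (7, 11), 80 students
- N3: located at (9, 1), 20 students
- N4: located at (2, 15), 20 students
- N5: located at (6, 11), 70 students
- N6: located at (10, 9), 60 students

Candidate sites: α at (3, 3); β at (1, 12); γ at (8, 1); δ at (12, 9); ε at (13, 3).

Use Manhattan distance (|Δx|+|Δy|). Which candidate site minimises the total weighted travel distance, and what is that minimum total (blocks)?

Total weighted distance at each candidate:
  α (3, 3): total = 4050
  β (1, 12): total = 3350
  γ (8, 1): total = 3650
  δ (12, 9): total = 1990
  ε (13, 3): total = 3710
Minimum is at δ with total 1990 blocks.

δ, total 1990 blocks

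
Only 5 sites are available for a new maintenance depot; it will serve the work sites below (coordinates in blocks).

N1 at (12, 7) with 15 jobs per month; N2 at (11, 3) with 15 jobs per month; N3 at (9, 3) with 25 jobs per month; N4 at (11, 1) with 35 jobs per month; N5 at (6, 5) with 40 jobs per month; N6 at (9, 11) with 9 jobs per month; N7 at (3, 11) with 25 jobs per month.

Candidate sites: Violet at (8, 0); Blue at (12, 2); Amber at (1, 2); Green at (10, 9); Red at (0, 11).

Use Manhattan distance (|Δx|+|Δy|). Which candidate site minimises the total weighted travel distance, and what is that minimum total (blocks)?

Total weighted distance at each candidate:
  Violet (8, 0): total = 1283
  Blue (12, 2): total = 1193
  Amber (1, 2): total = 1763
  Green (10, 9): total = 1227
  Red (0, 11): total = 2321
Minimum is at Blue with total 1193 blocks.

Blue, total 1193 blocks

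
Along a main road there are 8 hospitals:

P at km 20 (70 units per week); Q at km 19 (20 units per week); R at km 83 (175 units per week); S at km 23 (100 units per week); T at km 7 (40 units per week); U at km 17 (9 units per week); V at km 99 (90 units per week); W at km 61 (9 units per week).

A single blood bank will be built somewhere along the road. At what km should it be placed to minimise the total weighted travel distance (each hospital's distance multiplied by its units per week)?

x = 83

For a sum of weighted absolute distances on a line, the optimum is the weighted median (not the mean). Total weight W = 513; half-weight = 256.5.
Sort by position and accumulate weight:
  km 7 (T, w=40) → cum 40
  km 17 (U, w=9) → cum 49
  km 19 (Q, w=20) → cum 69
  km 20 (P, w=70) → cum 139
  km 23 (S, w=100) → cum 239
  km 61 (W, w=9) → cum 248
  km 83 (R, w=175) → cum 423  ≥ 256.5 → median here
  km 99 (V, w=90) → cum 513
Optimal location: km 83.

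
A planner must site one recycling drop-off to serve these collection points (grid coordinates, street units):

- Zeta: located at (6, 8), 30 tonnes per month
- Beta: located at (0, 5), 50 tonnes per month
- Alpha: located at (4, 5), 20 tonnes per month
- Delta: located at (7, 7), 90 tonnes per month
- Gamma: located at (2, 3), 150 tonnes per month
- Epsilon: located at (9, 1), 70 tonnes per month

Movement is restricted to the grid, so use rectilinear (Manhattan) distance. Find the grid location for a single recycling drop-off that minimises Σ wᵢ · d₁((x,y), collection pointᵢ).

(4, 3)

Manhattan distance separates: Σwᵢ(|x−xᵢ|+|y−yᵢ|) = Σwᵢ|x−xᵢ| + Σwᵢ|y−yᵢ|, so x and y are optimised independently as 1-D weighted medians.
Total weight W = 410; half = 205.
x-coordinate, sorted with cumulative weight:
  x=0 (Beta, w=50) cum 50
  x=2 (Gamma, w=150) cum 200
  x=4 (Alpha, w=20) cum 220  ← median
  x=6 (Zeta, w=30) cum 250
  x=7 (Delta, w=90) cum 340
  x=9 (Epsilon, w=70) cum 410
⇒ x* = 4
y-coordinate, sorted with cumulative weight:
  y=1 (Epsilon, w=70) cum 70
  y=3 (Gamma, w=150) cum 220  ← median
  y=5 (Beta, w=50) cum 270
  y=5 (Alpha, w=20) cum 290
  y=7 (Delta, w=90) cum 380
  y=8 (Zeta, w=30) cum 410
⇒ y* = 3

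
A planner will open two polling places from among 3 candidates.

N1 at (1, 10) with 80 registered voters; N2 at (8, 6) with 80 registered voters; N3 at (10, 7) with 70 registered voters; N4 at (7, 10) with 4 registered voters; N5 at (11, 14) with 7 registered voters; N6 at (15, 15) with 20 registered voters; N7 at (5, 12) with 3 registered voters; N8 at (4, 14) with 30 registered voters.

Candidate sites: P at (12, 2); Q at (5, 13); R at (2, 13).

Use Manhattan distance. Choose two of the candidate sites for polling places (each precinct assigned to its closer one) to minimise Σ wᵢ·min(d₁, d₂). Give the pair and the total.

Evaluate every pair (each demand assigned to the nearer of the two):
  {P, R}: total = 1954
  {P, Q}: total = 2062
  {Q, R}: total = 2262
Best pair: {P, R} with total 1954.

{P, R}, total 1954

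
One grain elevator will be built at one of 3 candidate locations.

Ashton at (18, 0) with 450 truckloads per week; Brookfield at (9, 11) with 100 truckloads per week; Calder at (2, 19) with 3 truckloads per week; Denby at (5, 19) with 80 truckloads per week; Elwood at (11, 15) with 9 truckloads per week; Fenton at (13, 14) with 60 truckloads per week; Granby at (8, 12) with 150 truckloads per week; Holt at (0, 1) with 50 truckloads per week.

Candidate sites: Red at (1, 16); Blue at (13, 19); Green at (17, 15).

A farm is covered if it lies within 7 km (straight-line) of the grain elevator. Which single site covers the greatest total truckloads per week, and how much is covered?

Coverage radius r = 7 km; a point is covered iff (Δx)²+(Δy)² ≤ 7² = 49.
  Red (1, 16): covers {Calder, Denby} → 83
  Blue (13, 19): covers {Elwood, Fenton} → 69
  Green (17, 15): covers {Elwood, Fenton} → 69
Maximum coverage at Red: 83 truckloads per week.

Red, covering 83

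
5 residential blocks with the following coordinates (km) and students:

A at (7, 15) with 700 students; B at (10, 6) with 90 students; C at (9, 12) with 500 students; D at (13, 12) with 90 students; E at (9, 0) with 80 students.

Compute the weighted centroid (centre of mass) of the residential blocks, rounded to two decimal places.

The minimiser of Σwᵢ‖p−pᵢ‖² is the weighted centroid p* = (Σwᵢpᵢ)/(Σwᵢ).
Σwᵢ = 1460.
Σwᵢxᵢ = 700·7 + 90·10 + 500·9 + 90·13 + 80·9 = 12190.
Σwᵢyᵢ = 700·15 + 90·6 + 500·12 + 90·12 + 80·0 = 18120.
x* = 12190/1460 = 8.35, y* = 18120/1460 = 12.41.

(8.35, 12.41)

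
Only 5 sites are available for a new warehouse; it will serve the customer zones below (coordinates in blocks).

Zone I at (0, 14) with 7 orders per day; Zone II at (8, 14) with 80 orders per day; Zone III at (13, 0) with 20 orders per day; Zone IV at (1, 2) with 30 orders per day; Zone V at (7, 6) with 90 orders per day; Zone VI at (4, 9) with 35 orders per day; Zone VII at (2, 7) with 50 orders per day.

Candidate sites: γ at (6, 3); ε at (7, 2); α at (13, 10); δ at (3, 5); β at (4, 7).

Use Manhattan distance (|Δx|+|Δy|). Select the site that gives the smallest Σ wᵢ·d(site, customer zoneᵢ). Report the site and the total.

Total weighted distance at each candidate:
  γ (6, 3): total = 2579
  ε (7, 2): total = 2723
  α (13, 10): total = 3589
  δ (3, 5): total = 2429
  β (4, 7): total = 2047
Minimum is at β with total 2047 blocks.

β, total 2047 blocks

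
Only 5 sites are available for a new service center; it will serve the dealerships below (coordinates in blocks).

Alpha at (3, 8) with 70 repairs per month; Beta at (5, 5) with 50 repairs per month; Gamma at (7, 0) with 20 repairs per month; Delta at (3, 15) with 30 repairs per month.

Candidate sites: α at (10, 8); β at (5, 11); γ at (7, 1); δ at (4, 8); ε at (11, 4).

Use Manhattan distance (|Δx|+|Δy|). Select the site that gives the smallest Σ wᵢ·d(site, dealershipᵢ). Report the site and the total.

δ, total 730 blocks

Total weighted distance at each candidate:
  α (10, 8): total = 1530
  β (5, 11): total = 1090
  γ (7, 1): total = 1630
  δ (4, 8): total = 730
  ε (11, 4): total = 1920
Minimum is at δ with total 730 blocks.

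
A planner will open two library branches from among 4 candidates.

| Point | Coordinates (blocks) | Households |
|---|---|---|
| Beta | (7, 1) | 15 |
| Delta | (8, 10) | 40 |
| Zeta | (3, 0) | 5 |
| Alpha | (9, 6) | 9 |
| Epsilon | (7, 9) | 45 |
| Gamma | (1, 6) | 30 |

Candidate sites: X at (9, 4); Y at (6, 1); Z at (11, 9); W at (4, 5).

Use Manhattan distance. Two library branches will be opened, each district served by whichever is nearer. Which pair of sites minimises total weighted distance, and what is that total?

{Z, W}, total 640

Evaluate every pair (each demand assigned to the nearer of the two):
  {Z, W}: total = 640
  {Y, Z}: total = 720
  {X, Z}: total = 783
  {X, W}: total = 838
  {Y, W}: total = 884
  {X, Y}: total = 948
Best pair: {Z, W} with total 640.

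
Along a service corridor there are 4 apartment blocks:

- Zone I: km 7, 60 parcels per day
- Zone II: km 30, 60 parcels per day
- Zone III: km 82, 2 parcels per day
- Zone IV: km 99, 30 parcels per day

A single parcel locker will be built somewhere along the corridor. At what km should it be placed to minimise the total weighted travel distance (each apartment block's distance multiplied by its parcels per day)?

x = 30

For a sum of weighted absolute distances on a line, the optimum is the weighted median (not the mean). Total weight W = 152; half-weight = 76.
Sort by position and accumulate weight:
  km 7 (Zone I, w=60) → cum 60
  km 30 (Zone II, w=60) → cum 120  ≥ 76 → median here
  km 82 (Zone III, w=2) → cum 122
  km 99 (Zone IV, w=30) → cum 152
Optimal location: km 30.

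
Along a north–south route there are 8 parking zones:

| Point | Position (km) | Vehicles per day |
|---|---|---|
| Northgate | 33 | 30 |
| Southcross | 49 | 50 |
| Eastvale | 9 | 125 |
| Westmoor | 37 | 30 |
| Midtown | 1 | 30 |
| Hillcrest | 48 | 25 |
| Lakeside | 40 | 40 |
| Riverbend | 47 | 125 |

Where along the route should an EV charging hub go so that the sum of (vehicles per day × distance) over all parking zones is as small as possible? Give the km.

x = 40

For a sum of weighted absolute distances on a line, the optimum is the weighted median (not the mean). Total weight W = 455; half-weight = 227.5.
Sort by position and accumulate weight:
  km 1 (Midtown, w=30) → cum 30
  km 9 (Eastvale, w=125) → cum 155
  km 33 (Northgate, w=30) → cum 185
  km 37 (Westmoor, w=30) → cum 215
  km 40 (Lakeside, w=40) → cum 255  ≥ 227.5 → median here
  km 47 (Riverbend, w=125) → cum 380
  km 48 (Hillcrest, w=25) → cum 405
  km 49 (Southcross, w=50) → cum 455
Optimal location: km 40.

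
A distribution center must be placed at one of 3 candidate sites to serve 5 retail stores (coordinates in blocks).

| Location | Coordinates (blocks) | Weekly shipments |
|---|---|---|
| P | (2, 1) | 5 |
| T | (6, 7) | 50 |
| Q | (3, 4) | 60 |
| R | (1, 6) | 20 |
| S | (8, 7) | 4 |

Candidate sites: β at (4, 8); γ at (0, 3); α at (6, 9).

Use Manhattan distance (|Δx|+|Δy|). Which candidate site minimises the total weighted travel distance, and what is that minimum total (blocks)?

Total weighted distance at each candidate:
  β (4, 8): total = 615
  γ (0, 3): total = 888
  α (6, 9): total = 816
Minimum is at β with total 615 blocks.

β, total 615 blocks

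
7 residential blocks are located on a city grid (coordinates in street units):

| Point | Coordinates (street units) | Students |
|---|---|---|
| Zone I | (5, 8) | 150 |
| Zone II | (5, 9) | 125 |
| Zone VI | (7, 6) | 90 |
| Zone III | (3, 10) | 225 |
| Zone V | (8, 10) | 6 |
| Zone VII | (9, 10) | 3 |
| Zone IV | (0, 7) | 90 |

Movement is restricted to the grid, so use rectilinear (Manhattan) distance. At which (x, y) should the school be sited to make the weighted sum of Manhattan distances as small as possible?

(5, 9)

Manhattan distance separates: Σwᵢ(|x−xᵢ|+|y−yᵢ|) = Σwᵢ|x−xᵢ| + Σwᵢ|y−yᵢ|, so x and y are optimised independently as 1-D weighted medians.
Total weight W = 689; half = 344.5.
x-coordinate, sorted with cumulative weight:
  x=0 (Zone IV, w=90) cum 90
  x=3 (Zone III, w=225) cum 315
  x=5 (Zone I, w=150) cum 465  ← median
  x=5 (Zone II, w=125) cum 590
  x=7 (Zone VI, w=90) cum 680
  x=8 (Zone V, w=6) cum 686
  x=9 (Zone VII, w=3) cum 689
⇒ x* = 5
y-coordinate, sorted with cumulative weight:
  y=6 (Zone VI, w=90) cum 90
  y=7 (Zone IV, w=90) cum 180
  y=8 (Zone I, w=150) cum 330
  y=9 (Zone II, w=125) cum 455  ← median
  y=10 (Zone III, w=225) cum 680
  y=10 (Zone V, w=6) cum 686
  y=10 (Zone VII, w=3) cum 689
⇒ y* = 9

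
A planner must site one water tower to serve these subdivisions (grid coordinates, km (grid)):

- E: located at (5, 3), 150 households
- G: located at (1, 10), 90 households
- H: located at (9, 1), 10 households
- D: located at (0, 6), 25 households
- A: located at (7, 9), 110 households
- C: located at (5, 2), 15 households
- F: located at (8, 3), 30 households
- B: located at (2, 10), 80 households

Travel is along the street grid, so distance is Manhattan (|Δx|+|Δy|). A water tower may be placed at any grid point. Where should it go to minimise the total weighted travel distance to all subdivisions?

(5, 9)

Manhattan distance separates: Σwᵢ(|x−xᵢ|+|y−yᵢ|) = Σwᵢ|x−xᵢ| + Σwᵢ|y−yᵢ|, so x and y are optimised independently as 1-D weighted medians.
Total weight W = 510; half = 255.
x-coordinate, sorted with cumulative weight:
  x=0 (D, w=25) cum 25
  x=1 (G, w=90) cum 115
  x=2 (B, w=80) cum 195
  x=5 (E, w=150) cum 345  ← median
  x=5 (C, w=15) cum 360
  x=7 (A, w=110) cum 470
  x=8 (F, w=30) cum 500
  x=9 (H, w=10) cum 510
⇒ x* = 5
y-coordinate, sorted with cumulative weight:
  y=1 (H, w=10) cum 10
  y=2 (C, w=15) cum 25
  y=3 (E, w=150) cum 175
  y=3 (F, w=30) cum 205
  y=6 (D, w=25) cum 230
  y=9 (A, w=110) cum 340  ← median
  y=10 (G, w=90) cum 430
  y=10 (B, w=80) cum 510
⇒ y* = 9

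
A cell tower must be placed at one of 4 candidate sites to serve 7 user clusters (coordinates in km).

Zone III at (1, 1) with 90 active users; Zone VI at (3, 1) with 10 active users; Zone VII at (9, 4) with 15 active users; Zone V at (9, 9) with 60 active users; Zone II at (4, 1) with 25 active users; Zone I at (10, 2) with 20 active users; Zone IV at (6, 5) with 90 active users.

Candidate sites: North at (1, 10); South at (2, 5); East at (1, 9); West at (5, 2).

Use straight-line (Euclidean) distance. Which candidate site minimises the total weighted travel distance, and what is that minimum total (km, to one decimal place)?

West, total 1364.2 km

Total weighted distance at each candidate:
  North (1, 10): total = 2650.3
  South (2, 5): total = 1644.8
  East (1, 9): total = 2441.9
  West (5, 2): total = 1364.2
Minimum is at West with total 1364.2 km.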